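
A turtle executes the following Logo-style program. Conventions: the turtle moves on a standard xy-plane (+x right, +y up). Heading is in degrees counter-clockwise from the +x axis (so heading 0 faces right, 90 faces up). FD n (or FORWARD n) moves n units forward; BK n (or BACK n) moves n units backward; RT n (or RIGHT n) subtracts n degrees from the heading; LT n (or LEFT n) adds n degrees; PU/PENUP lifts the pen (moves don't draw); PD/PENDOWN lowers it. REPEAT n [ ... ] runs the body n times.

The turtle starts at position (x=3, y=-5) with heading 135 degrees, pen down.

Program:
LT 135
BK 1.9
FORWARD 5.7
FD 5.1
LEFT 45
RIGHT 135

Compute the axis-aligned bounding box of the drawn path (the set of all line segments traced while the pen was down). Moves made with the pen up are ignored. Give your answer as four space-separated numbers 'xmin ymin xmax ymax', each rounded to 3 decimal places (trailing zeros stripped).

Answer: 3 -13.9 3 -3.1

Derivation:
Executing turtle program step by step:
Start: pos=(3,-5), heading=135, pen down
LT 135: heading 135 -> 270
BK 1.9: (3,-5) -> (3,-3.1) [heading=270, draw]
FD 5.7: (3,-3.1) -> (3,-8.8) [heading=270, draw]
FD 5.1: (3,-8.8) -> (3,-13.9) [heading=270, draw]
LT 45: heading 270 -> 315
RT 135: heading 315 -> 180
Final: pos=(3,-13.9), heading=180, 3 segment(s) drawn

Segment endpoints: x in {3, 3, 3, 3}, y in {-13.9, -8.8, -5, -3.1}
xmin=3, ymin=-13.9, xmax=3, ymax=-3.1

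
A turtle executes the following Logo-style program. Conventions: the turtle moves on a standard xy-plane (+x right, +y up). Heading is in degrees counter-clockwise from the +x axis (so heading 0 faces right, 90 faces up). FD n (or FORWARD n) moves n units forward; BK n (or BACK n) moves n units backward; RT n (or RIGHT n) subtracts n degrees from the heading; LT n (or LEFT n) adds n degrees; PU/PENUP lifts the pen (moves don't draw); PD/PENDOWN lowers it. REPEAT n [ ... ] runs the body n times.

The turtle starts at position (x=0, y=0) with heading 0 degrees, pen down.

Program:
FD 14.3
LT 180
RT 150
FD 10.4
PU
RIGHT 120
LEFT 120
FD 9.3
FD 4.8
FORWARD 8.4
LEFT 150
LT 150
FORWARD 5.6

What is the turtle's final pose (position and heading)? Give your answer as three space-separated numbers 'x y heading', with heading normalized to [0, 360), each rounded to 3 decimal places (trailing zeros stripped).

Executing turtle program step by step:
Start: pos=(0,0), heading=0, pen down
FD 14.3: (0,0) -> (14.3,0) [heading=0, draw]
LT 180: heading 0 -> 180
RT 150: heading 180 -> 30
FD 10.4: (14.3,0) -> (23.307,5.2) [heading=30, draw]
PU: pen up
RT 120: heading 30 -> 270
LT 120: heading 270 -> 30
FD 9.3: (23.307,5.2) -> (31.361,9.85) [heading=30, move]
FD 4.8: (31.361,9.85) -> (35.518,12.25) [heading=30, move]
FD 8.4: (35.518,12.25) -> (42.792,16.45) [heading=30, move]
LT 150: heading 30 -> 180
LT 150: heading 180 -> 330
FD 5.6: (42.792,16.45) -> (47.642,13.65) [heading=330, move]
Final: pos=(47.642,13.65), heading=330, 2 segment(s) drawn

Answer: 47.642 13.65 330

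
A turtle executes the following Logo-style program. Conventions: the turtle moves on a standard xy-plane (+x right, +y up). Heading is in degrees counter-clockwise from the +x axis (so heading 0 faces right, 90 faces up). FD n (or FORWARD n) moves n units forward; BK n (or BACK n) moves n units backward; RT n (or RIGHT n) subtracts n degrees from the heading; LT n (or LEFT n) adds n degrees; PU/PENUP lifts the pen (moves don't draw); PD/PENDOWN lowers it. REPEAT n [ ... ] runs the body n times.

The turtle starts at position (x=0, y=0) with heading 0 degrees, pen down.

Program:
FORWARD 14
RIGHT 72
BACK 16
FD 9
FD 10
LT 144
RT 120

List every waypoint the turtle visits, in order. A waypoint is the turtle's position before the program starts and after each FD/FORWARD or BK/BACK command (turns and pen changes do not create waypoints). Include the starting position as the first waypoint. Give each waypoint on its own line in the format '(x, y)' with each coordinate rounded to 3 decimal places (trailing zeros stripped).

Executing turtle program step by step:
Start: pos=(0,0), heading=0, pen down
FD 14: (0,0) -> (14,0) [heading=0, draw]
RT 72: heading 0 -> 288
BK 16: (14,0) -> (9.056,15.217) [heading=288, draw]
FD 9: (9.056,15.217) -> (11.837,6.657) [heading=288, draw]
FD 10: (11.837,6.657) -> (14.927,-2.853) [heading=288, draw]
LT 144: heading 288 -> 72
RT 120: heading 72 -> 312
Final: pos=(14.927,-2.853), heading=312, 4 segment(s) drawn
Waypoints (5 total):
(0, 0)
(14, 0)
(9.056, 15.217)
(11.837, 6.657)
(14.927, -2.853)

Answer: (0, 0)
(14, 0)
(9.056, 15.217)
(11.837, 6.657)
(14.927, -2.853)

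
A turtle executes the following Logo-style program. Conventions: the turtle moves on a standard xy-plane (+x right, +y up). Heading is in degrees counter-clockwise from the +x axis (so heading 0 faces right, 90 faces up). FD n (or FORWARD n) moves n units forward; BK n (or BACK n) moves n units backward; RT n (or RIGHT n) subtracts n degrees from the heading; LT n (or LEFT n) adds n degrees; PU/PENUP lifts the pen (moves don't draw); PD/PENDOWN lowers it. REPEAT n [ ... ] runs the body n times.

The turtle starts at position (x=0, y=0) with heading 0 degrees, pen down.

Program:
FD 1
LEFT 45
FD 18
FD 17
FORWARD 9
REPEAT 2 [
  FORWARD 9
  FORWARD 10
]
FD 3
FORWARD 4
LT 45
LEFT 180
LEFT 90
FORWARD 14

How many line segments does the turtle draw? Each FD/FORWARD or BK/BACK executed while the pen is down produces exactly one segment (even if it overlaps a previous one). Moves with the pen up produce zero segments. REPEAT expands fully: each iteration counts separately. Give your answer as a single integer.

Executing turtle program step by step:
Start: pos=(0,0), heading=0, pen down
FD 1: (0,0) -> (1,0) [heading=0, draw]
LT 45: heading 0 -> 45
FD 18: (1,0) -> (13.728,12.728) [heading=45, draw]
FD 17: (13.728,12.728) -> (25.749,24.749) [heading=45, draw]
FD 9: (25.749,24.749) -> (32.113,31.113) [heading=45, draw]
REPEAT 2 [
  -- iteration 1/2 --
  FD 9: (32.113,31.113) -> (38.477,37.477) [heading=45, draw]
  FD 10: (38.477,37.477) -> (45.548,44.548) [heading=45, draw]
  -- iteration 2/2 --
  FD 9: (45.548,44.548) -> (51.912,50.912) [heading=45, draw]
  FD 10: (51.912,50.912) -> (58.983,57.983) [heading=45, draw]
]
FD 3: (58.983,57.983) -> (61.104,60.104) [heading=45, draw]
FD 4: (61.104,60.104) -> (63.933,62.933) [heading=45, draw]
LT 45: heading 45 -> 90
LT 180: heading 90 -> 270
LT 90: heading 270 -> 0
FD 14: (63.933,62.933) -> (77.933,62.933) [heading=0, draw]
Final: pos=(77.933,62.933), heading=0, 11 segment(s) drawn
Segments drawn: 11

Answer: 11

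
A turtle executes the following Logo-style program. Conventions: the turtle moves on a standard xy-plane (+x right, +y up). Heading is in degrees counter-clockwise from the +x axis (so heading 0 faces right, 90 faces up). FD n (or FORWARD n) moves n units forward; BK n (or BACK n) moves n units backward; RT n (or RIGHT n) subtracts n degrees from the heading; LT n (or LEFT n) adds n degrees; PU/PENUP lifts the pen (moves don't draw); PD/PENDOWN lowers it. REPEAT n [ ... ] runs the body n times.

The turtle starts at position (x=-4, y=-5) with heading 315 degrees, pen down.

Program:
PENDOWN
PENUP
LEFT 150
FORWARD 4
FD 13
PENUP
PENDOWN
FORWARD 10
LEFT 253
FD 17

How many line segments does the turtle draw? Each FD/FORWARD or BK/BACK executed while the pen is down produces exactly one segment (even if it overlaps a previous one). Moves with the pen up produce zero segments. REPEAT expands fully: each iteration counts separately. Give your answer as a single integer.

Executing turtle program step by step:
Start: pos=(-4,-5), heading=315, pen down
PD: pen down
PU: pen up
LT 150: heading 315 -> 105
FD 4: (-4,-5) -> (-5.035,-1.136) [heading=105, move]
FD 13: (-5.035,-1.136) -> (-8.4,11.421) [heading=105, move]
PU: pen up
PD: pen down
FD 10: (-8.4,11.421) -> (-10.988,21.08) [heading=105, draw]
LT 253: heading 105 -> 358
FD 17: (-10.988,21.08) -> (6.002,20.487) [heading=358, draw]
Final: pos=(6.002,20.487), heading=358, 2 segment(s) drawn
Segments drawn: 2

Answer: 2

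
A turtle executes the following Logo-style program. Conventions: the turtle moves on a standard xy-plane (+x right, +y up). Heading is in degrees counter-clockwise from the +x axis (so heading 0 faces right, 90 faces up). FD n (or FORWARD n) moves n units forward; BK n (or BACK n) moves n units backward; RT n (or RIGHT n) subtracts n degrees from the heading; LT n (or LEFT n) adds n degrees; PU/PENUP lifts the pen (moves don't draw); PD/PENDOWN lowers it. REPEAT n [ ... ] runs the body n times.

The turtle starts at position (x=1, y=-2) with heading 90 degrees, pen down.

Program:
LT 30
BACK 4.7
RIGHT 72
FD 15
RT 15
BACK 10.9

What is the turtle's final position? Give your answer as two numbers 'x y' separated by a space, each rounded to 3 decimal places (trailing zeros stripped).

Executing turtle program step by step:
Start: pos=(1,-2), heading=90, pen down
LT 30: heading 90 -> 120
BK 4.7: (1,-2) -> (3.35,-6.07) [heading=120, draw]
RT 72: heading 120 -> 48
FD 15: (3.35,-6.07) -> (13.387,5.077) [heading=48, draw]
RT 15: heading 48 -> 33
BK 10.9: (13.387,5.077) -> (4.245,-0.86) [heading=33, draw]
Final: pos=(4.245,-0.86), heading=33, 3 segment(s) drawn

Answer: 4.245 -0.86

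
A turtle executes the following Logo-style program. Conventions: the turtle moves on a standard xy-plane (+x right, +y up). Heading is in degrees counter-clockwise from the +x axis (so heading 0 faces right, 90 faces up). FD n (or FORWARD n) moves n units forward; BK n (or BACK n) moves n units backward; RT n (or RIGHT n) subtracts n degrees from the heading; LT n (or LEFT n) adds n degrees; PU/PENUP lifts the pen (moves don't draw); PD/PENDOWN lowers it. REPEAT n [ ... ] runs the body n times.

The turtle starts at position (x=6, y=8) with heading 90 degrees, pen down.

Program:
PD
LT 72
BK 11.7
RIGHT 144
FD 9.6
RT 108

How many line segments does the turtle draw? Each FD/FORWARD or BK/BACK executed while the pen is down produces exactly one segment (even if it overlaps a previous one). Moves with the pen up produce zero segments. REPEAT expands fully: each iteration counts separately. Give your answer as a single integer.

Answer: 2

Derivation:
Executing turtle program step by step:
Start: pos=(6,8), heading=90, pen down
PD: pen down
LT 72: heading 90 -> 162
BK 11.7: (6,8) -> (17.127,4.385) [heading=162, draw]
RT 144: heading 162 -> 18
FD 9.6: (17.127,4.385) -> (26.258,7.351) [heading=18, draw]
RT 108: heading 18 -> 270
Final: pos=(26.258,7.351), heading=270, 2 segment(s) drawn
Segments drawn: 2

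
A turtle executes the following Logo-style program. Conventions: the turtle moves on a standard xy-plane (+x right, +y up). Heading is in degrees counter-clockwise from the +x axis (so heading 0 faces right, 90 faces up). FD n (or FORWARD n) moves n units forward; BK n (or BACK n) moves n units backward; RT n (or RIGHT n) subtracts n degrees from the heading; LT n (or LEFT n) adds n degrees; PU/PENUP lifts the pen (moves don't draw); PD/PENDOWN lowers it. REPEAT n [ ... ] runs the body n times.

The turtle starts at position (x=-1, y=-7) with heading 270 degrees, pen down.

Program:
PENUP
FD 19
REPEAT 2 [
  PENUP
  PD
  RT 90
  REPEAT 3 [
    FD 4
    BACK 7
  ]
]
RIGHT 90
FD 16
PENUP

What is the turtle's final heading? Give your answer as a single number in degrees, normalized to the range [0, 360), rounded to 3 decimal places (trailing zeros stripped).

Executing turtle program step by step:
Start: pos=(-1,-7), heading=270, pen down
PU: pen up
FD 19: (-1,-7) -> (-1,-26) [heading=270, move]
REPEAT 2 [
  -- iteration 1/2 --
  PU: pen up
  PD: pen down
  RT 90: heading 270 -> 180
  REPEAT 3 [
    -- iteration 1/3 --
    FD 4: (-1,-26) -> (-5,-26) [heading=180, draw]
    BK 7: (-5,-26) -> (2,-26) [heading=180, draw]
    -- iteration 2/3 --
    FD 4: (2,-26) -> (-2,-26) [heading=180, draw]
    BK 7: (-2,-26) -> (5,-26) [heading=180, draw]
    -- iteration 3/3 --
    FD 4: (5,-26) -> (1,-26) [heading=180, draw]
    BK 7: (1,-26) -> (8,-26) [heading=180, draw]
  ]
  -- iteration 2/2 --
  PU: pen up
  PD: pen down
  RT 90: heading 180 -> 90
  REPEAT 3 [
    -- iteration 1/3 --
    FD 4: (8,-26) -> (8,-22) [heading=90, draw]
    BK 7: (8,-22) -> (8,-29) [heading=90, draw]
    -- iteration 2/3 --
    FD 4: (8,-29) -> (8,-25) [heading=90, draw]
    BK 7: (8,-25) -> (8,-32) [heading=90, draw]
    -- iteration 3/3 --
    FD 4: (8,-32) -> (8,-28) [heading=90, draw]
    BK 7: (8,-28) -> (8,-35) [heading=90, draw]
  ]
]
RT 90: heading 90 -> 0
FD 16: (8,-35) -> (24,-35) [heading=0, draw]
PU: pen up
Final: pos=(24,-35), heading=0, 13 segment(s) drawn

Answer: 0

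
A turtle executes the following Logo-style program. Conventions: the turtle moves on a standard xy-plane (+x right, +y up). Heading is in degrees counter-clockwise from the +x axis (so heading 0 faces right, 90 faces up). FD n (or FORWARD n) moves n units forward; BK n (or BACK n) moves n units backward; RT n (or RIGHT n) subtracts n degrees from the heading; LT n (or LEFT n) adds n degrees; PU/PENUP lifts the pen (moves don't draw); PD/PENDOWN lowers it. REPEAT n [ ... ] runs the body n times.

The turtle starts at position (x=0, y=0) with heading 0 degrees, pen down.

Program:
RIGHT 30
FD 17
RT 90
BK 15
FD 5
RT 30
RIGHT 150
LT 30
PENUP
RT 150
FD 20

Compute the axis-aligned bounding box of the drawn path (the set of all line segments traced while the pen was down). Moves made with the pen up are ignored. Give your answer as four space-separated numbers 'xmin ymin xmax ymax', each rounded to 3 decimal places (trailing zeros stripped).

Answer: 0 -8.5 22.222 4.49

Derivation:
Executing turtle program step by step:
Start: pos=(0,0), heading=0, pen down
RT 30: heading 0 -> 330
FD 17: (0,0) -> (14.722,-8.5) [heading=330, draw]
RT 90: heading 330 -> 240
BK 15: (14.722,-8.5) -> (22.222,4.49) [heading=240, draw]
FD 5: (22.222,4.49) -> (19.722,0.16) [heading=240, draw]
RT 30: heading 240 -> 210
RT 150: heading 210 -> 60
LT 30: heading 60 -> 90
PU: pen up
RT 150: heading 90 -> 300
FD 20: (19.722,0.16) -> (29.722,-17.16) [heading=300, move]
Final: pos=(29.722,-17.16), heading=300, 3 segment(s) drawn

Segment endpoints: x in {0, 14.722, 19.722, 22.222}, y in {-8.5, 0, 0.16, 4.49}
xmin=0, ymin=-8.5, xmax=22.222, ymax=4.49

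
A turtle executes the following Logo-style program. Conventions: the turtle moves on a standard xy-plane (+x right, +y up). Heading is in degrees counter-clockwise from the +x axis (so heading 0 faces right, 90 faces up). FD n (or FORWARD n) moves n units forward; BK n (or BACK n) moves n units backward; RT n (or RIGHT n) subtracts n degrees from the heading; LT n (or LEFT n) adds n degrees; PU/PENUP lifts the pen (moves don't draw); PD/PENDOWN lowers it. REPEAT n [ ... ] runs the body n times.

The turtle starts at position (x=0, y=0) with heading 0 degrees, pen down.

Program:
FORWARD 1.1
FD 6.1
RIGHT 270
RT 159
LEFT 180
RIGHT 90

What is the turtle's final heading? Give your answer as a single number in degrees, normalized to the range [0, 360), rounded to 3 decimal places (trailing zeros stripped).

Executing turtle program step by step:
Start: pos=(0,0), heading=0, pen down
FD 1.1: (0,0) -> (1.1,0) [heading=0, draw]
FD 6.1: (1.1,0) -> (7.2,0) [heading=0, draw]
RT 270: heading 0 -> 90
RT 159: heading 90 -> 291
LT 180: heading 291 -> 111
RT 90: heading 111 -> 21
Final: pos=(7.2,0), heading=21, 2 segment(s) drawn

Answer: 21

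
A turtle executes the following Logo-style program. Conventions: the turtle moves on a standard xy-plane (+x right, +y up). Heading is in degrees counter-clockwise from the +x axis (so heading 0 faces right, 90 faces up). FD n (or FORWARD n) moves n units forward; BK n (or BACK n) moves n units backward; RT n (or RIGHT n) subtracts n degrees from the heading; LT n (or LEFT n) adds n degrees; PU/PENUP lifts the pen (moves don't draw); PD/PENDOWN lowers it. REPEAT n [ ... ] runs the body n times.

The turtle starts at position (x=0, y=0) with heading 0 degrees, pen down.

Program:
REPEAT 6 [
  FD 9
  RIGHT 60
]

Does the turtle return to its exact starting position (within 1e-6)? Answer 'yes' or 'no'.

Executing turtle program step by step:
Start: pos=(0,0), heading=0, pen down
REPEAT 6 [
  -- iteration 1/6 --
  FD 9: (0,0) -> (9,0) [heading=0, draw]
  RT 60: heading 0 -> 300
  -- iteration 2/6 --
  FD 9: (9,0) -> (13.5,-7.794) [heading=300, draw]
  RT 60: heading 300 -> 240
  -- iteration 3/6 --
  FD 9: (13.5,-7.794) -> (9,-15.588) [heading=240, draw]
  RT 60: heading 240 -> 180
  -- iteration 4/6 --
  FD 9: (9,-15.588) -> (0,-15.588) [heading=180, draw]
  RT 60: heading 180 -> 120
  -- iteration 5/6 --
  FD 9: (0,-15.588) -> (-4.5,-7.794) [heading=120, draw]
  RT 60: heading 120 -> 60
  -- iteration 6/6 --
  FD 9: (-4.5,-7.794) -> (0,0) [heading=60, draw]
  RT 60: heading 60 -> 0
]
Final: pos=(0,0), heading=0, 6 segment(s) drawn

Start position: (0, 0)
Final position: (0, 0)
Distance = 0; < 1e-6 -> CLOSED

Answer: yes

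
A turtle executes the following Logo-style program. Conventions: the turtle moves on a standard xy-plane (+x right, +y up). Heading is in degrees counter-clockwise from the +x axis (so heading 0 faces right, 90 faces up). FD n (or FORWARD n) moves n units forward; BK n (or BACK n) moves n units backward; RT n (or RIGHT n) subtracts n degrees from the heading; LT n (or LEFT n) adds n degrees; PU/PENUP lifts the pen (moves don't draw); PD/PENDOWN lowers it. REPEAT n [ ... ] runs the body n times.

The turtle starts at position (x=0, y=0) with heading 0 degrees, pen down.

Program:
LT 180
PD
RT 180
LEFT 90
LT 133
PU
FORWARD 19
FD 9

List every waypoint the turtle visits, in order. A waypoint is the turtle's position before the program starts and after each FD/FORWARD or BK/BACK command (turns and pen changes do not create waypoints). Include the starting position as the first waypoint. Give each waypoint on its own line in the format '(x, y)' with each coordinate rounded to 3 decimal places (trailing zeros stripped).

Executing turtle program step by step:
Start: pos=(0,0), heading=0, pen down
LT 180: heading 0 -> 180
PD: pen down
RT 180: heading 180 -> 0
LT 90: heading 0 -> 90
LT 133: heading 90 -> 223
PU: pen up
FD 19: (0,0) -> (-13.896,-12.958) [heading=223, move]
FD 9: (-13.896,-12.958) -> (-20.478,-19.096) [heading=223, move]
Final: pos=(-20.478,-19.096), heading=223, 0 segment(s) drawn
Waypoints (3 total):
(0, 0)
(-13.896, -12.958)
(-20.478, -19.096)

Answer: (0, 0)
(-13.896, -12.958)
(-20.478, -19.096)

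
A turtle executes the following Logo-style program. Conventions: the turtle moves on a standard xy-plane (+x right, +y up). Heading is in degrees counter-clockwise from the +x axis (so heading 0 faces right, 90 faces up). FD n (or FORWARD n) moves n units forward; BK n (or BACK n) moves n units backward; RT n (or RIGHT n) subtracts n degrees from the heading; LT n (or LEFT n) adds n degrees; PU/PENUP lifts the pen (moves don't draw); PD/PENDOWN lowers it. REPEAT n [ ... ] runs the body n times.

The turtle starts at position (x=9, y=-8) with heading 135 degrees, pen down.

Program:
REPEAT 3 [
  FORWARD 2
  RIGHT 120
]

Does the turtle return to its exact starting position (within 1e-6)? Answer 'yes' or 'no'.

Executing turtle program step by step:
Start: pos=(9,-8), heading=135, pen down
REPEAT 3 [
  -- iteration 1/3 --
  FD 2: (9,-8) -> (7.586,-6.586) [heading=135, draw]
  RT 120: heading 135 -> 15
  -- iteration 2/3 --
  FD 2: (7.586,-6.586) -> (9.518,-6.068) [heading=15, draw]
  RT 120: heading 15 -> 255
  -- iteration 3/3 --
  FD 2: (9.518,-6.068) -> (9,-8) [heading=255, draw]
  RT 120: heading 255 -> 135
]
Final: pos=(9,-8), heading=135, 3 segment(s) drawn

Start position: (9, -8)
Final position: (9, -8)
Distance = 0; < 1e-6 -> CLOSED

Answer: yes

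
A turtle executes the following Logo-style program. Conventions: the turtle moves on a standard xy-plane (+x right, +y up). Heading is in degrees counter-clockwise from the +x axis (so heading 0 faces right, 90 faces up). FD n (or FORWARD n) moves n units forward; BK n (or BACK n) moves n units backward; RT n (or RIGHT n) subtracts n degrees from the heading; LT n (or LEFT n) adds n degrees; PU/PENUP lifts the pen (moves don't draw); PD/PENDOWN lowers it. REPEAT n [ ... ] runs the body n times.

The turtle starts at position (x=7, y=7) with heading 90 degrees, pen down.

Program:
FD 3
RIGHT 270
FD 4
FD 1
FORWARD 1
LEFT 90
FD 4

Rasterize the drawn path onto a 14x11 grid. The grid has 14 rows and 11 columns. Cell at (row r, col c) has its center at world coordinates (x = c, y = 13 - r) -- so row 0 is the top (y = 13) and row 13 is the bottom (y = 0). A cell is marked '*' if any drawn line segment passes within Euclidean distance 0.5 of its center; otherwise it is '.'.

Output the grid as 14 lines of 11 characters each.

Segment 0: (7,7) -> (7,10)
Segment 1: (7,10) -> (3,10)
Segment 2: (3,10) -> (2,10)
Segment 3: (2,10) -> (1,10)
Segment 4: (1,10) -> (1,6)

Answer: ...........
...........
...........
.*******...
.*.....*...
.*.....*...
.*.....*...
.*.........
...........
...........
...........
...........
...........
...........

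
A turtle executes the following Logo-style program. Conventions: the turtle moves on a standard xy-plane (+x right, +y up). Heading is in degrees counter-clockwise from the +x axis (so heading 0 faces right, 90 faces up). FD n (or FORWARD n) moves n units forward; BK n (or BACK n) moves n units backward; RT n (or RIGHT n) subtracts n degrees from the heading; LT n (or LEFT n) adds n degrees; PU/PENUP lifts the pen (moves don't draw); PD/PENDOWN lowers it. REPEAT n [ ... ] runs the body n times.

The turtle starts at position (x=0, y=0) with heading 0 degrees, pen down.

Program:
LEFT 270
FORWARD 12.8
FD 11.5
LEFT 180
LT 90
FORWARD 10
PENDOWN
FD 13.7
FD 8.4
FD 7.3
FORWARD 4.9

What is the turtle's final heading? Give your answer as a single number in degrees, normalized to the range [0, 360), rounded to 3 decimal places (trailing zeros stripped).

Executing turtle program step by step:
Start: pos=(0,0), heading=0, pen down
LT 270: heading 0 -> 270
FD 12.8: (0,0) -> (0,-12.8) [heading=270, draw]
FD 11.5: (0,-12.8) -> (0,-24.3) [heading=270, draw]
LT 180: heading 270 -> 90
LT 90: heading 90 -> 180
FD 10: (0,-24.3) -> (-10,-24.3) [heading=180, draw]
PD: pen down
FD 13.7: (-10,-24.3) -> (-23.7,-24.3) [heading=180, draw]
FD 8.4: (-23.7,-24.3) -> (-32.1,-24.3) [heading=180, draw]
FD 7.3: (-32.1,-24.3) -> (-39.4,-24.3) [heading=180, draw]
FD 4.9: (-39.4,-24.3) -> (-44.3,-24.3) [heading=180, draw]
Final: pos=(-44.3,-24.3), heading=180, 7 segment(s) drawn

Answer: 180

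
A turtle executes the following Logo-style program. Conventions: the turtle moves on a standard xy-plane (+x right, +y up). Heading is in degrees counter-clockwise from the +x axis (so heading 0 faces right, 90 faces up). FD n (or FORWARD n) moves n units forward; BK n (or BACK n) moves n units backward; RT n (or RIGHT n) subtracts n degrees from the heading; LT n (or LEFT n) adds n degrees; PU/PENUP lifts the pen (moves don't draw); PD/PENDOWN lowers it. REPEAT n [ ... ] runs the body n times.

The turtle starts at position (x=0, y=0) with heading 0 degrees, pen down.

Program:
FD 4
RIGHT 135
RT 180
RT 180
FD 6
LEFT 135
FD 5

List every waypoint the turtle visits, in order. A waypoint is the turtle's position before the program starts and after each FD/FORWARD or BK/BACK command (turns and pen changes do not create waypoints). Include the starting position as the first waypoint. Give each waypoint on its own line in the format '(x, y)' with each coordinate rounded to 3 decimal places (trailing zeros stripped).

Answer: (0, 0)
(4, 0)
(-0.243, -4.243)
(4.757, -4.243)

Derivation:
Executing turtle program step by step:
Start: pos=(0,0), heading=0, pen down
FD 4: (0,0) -> (4,0) [heading=0, draw]
RT 135: heading 0 -> 225
RT 180: heading 225 -> 45
RT 180: heading 45 -> 225
FD 6: (4,0) -> (-0.243,-4.243) [heading=225, draw]
LT 135: heading 225 -> 0
FD 5: (-0.243,-4.243) -> (4.757,-4.243) [heading=0, draw]
Final: pos=(4.757,-4.243), heading=0, 3 segment(s) drawn
Waypoints (4 total):
(0, 0)
(4, 0)
(-0.243, -4.243)
(4.757, -4.243)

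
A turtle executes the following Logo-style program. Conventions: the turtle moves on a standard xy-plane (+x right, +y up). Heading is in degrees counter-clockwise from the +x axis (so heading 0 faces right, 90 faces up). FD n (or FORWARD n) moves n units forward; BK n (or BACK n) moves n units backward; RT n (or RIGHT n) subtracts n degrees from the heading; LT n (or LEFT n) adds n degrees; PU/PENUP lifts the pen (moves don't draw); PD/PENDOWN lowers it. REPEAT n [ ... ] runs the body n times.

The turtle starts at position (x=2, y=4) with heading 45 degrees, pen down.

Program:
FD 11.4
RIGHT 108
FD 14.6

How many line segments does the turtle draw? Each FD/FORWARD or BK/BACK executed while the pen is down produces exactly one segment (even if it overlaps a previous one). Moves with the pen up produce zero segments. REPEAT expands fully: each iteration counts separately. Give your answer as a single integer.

Answer: 2

Derivation:
Executing turtle program step by step:
Start: pos=(2,4), heading=45, pen down
FD 11.4: (2,4) -> (10.061,12.061) [heading=45, draw]
RT 108: heading 45 -> 297
FD 14.6: (10.061,12.061) -> (16.689,-0.948) [heading=297, draw]
Final: pos=(16.689,-0.948), heading=297, 2 segment(s) drawn
Segments drawn: 2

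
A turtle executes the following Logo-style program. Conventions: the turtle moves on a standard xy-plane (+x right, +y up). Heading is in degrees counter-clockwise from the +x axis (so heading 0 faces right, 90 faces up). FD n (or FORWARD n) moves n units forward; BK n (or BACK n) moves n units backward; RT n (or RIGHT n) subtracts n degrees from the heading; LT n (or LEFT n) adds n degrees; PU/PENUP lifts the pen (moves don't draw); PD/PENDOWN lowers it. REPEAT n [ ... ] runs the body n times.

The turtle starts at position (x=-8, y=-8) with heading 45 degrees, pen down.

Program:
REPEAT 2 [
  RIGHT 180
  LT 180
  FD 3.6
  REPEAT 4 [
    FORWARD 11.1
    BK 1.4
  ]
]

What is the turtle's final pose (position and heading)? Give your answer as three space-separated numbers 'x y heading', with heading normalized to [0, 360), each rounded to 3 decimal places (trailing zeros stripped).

Executing turtle program step by step:
Start: pos=(-8,-8), heading=45, pen down
REPEAT 2 [
  -- iteration 1/2 --
  RT 180: heading 45 -> 225
  LT 180: heading 225 -> 45
  FD 3.6: (-8,-8) -> (-5.454,-5.454) [heading=45, draw]
  REPEAT 4 [
    -- iteration 1/4 --
    FD 11.1: (-5.454,-5.454) -> (2.394,2.394) [heading=45, draw]
    BK 1.4: (2.394,2.394) -> (1.405,1.405) [heading=45, draw]
    -- iteration 2/4 --
    FD 11.1: (1.405,1.405) -> (9.253,9.253) [heading=45, draw]
    BK 1.4: (9.253,9.253) -> (8.263,8.263) [heading=45, draw]
    -- iteration 3/4 --
    FD 11.1: (8.263,8.263) -> (16.112,16.112) [heading=45, draw]
    BK 1.4: (16.112,16.112) -> (15.122,15.122) [heading=45, draw]
    -- iteration 4/4 --
    FD 11.1: (15.122,15.122) -> (22.971,22.971) [heading=45, draw]
    BK 1.4: (22.971,22.971) -> (21.981,21.981) [heading=45, draw]
  ]
  -- iteration 2/2 --
  RT 180: heading 45 -> 225
  LT 180: heading 225 -> 45
  FD 3.6: (21.981,21.981) -> (24.527,24.527) [heading=45, draw]
  REPEAT 4 [
    -- iteration 1/4 --
    FD 11.1: (24.527,24.527) -> (32.376,32.376) [heading=45, draw]
    BK 1.4: (32.376,32.376) -> (31.386,31.386) [heading=45, draw]
    -- iteration 2/4 --
    FD 11.1: (31.386,31.386) -> (39.235,39.235) [heading=45, draw]
    BK 1.4: (39.235,39.235) -> (38.245,38.245) [heading=45, draw]
    -- iteration 3/4 --
    FD 11.1: (38.245,38.245) -> (46.094,46.094) [heading=45, draw]
    BK 1.4: (46.094,46.094) -> (45.104,45.104) [heading=45, draw]
    -- iteration 4/4 --
    FD 11.1: (45.104,45.104) -> (52.953,52.953) [heading=45, draw]
    BK 1.4: (52.953,52.953) -> (51.963,51.963) [heading=45, draw]
  ]
]
Final: pos=(51.963,51.963), heading=45, 18 segment(s) drawn

Answer: 51.963 51.963 45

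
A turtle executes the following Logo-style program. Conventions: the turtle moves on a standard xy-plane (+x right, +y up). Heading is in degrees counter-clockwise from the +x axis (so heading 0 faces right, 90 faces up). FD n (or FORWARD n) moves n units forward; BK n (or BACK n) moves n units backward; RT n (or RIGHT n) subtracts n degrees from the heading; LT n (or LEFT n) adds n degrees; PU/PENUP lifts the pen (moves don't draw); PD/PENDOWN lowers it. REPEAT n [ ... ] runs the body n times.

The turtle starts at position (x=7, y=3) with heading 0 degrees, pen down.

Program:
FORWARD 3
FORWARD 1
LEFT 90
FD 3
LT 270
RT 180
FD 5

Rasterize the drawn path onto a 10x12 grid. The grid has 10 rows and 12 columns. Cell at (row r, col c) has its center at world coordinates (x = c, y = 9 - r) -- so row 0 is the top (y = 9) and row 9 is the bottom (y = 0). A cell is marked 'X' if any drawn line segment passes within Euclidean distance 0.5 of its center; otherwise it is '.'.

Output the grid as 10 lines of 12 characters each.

Segment 0: (7,3) -> (10,3)
Segment 1: (10,3) -> (11,3)
Segment 2: (11,3) -> (11,6)
Segment 3: (11,6) -> (6,6)

Answer: ............
............
............
......XXXXXX
...........X
...........X
.......XXXXX
............
............
............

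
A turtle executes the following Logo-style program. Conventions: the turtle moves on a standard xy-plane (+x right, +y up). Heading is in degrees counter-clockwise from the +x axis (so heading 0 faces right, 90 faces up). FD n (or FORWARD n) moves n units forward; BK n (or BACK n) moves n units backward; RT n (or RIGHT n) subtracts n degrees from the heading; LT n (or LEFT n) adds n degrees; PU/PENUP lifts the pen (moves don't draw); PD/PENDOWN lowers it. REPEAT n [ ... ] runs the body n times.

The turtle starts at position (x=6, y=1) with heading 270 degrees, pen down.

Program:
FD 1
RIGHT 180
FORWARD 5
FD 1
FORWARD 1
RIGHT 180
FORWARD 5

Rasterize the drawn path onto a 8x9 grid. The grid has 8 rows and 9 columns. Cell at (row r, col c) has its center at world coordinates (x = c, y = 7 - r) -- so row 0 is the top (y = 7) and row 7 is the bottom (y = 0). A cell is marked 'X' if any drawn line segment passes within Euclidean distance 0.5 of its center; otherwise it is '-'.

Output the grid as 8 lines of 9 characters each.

Answer: ------X--
------X--
------X--
------X--
------X--
------X--
------X--
------X--

Derivation:
Segment 0: (6,1) -> (6,0)
Segment 1: (6,0) -> (6,5)
Segment 2: (6,5) -> (6,6)
Segment 3: (6,6) -> (6,7)
Segment 4: (6,7) -> (6,2)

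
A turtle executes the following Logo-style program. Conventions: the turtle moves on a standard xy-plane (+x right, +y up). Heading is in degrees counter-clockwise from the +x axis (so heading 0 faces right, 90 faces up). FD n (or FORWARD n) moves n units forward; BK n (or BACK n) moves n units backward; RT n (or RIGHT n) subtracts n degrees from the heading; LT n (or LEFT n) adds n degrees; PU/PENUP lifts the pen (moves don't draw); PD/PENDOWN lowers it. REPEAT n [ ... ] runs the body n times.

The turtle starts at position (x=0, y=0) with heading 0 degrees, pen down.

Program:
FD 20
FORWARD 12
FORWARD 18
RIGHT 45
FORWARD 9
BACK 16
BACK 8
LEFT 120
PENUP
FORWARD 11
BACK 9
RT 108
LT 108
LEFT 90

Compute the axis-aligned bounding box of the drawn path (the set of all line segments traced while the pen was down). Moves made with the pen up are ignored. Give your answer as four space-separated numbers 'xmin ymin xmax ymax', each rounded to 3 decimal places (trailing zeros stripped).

Executing turtle program step by step:
Start: pos=(0,0), heading=0, pen down
FD 20: (0,0) -> (20,0) [heading=0, draw]
FD 12: (20,0) -> (32,0) [heading=0, draw]
FD 18: (32,0) -> (50,0) [heading=0, draw]
RT 45: heading 0 -> 315
FD 9: (50,0) -> (56.364,-6.364) [heading=315, draw]
BK 16: (56.364,-6.364) -> (45.05,4.95) [heading=315, draw]
BK 8: (45.05,4.95) -> (39.393,10.607) [heading=315, draw]
LT 120: heading 315 -> 75
PU: pen up
FD 11: (39.393,10.607) -> (42.24,21.232) [heading=75, move]
BK 9: (42.24,21.232) -> (39.911,12.538) [heading=75, move]
RT 108: heading 75 -> 327
LT 108: heading 327 -> 75
LT 90: heading 75 -> 165
Final: pos=(39.911,12.538), heading=165, 6 segment(s) drawn

Segment endpoints: x in {0, 20, 32, 39.393, 45.05, 50, 56.364}, y in {-6.364, 0, 4.95, 10.607}
xmin=0, ymin=-6.364, xmax=56.364, ymax=10.607

Answer: 0 -6.364 56.364 10.607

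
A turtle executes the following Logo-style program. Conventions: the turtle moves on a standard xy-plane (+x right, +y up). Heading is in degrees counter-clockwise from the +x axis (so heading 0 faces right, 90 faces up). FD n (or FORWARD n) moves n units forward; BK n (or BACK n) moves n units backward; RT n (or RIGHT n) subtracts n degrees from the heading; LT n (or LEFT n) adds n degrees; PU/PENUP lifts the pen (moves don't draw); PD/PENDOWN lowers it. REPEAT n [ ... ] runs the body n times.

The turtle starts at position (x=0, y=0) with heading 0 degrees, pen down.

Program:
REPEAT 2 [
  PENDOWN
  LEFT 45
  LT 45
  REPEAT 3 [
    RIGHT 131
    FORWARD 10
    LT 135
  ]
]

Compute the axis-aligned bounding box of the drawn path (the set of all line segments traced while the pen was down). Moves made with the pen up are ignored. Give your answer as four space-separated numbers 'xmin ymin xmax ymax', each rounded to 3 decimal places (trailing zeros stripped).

Answer: 0 -18.025 36.578 9.12

Derivation:
Executing turtle program step by step:
Start: pos=(0,0), heading=0, pen down
REPEAT 2 [
  -- iteration 1/2 --
  PD: pen down
  LT 45: heading 0 -> 45
  LT 45: heading 45 -> 90
  REPEAT 3 [
    -- iteration 1/3 --
    RT 131: heading 90 -> 319
    FD 10: (0,0) -> (7.547,-6.561) [heading=319, draw]
    LT 135: heading 319 -> 94
    -- iteration 2/3 --
    RT 131: heading 94 -> 323
    FD 10: (7.547,-6.561) -> (15.533,-12.579) [heading=323, draw]
    LT 135: heading 323 -> 98
    -- iteration 3/3 --
    RT 131: heading 98 -> 327
    FD 10: (15.533,-12.579) -> (23.92,-18.025) [heading=327, draw]
    LT 135: heading 327 -> 102
  ]
  -- iteration 2/2 --
  PD: pen down
  LT 45: heading 102 -> 147
  LT 45: heading 147 -> 192
  REPEAT 3 [
    -- iteration 1/3 --
    RT 131: heading 192 -> 61
    FD 10: (23.92,-18.025) -> (28.768,-9.279) [heading=61, draw]
    LT 135: heading 61 -> 196
    -- iteration 2/3 --
    RT 131: heading 196 -> 65
    FD 10: (28.768,-9.279) -> (32.994,-0.216) [heading=65, draw]
    LT 135: heading 65 -> 200
    -- iteration 3/3 --
    RT 131: heading 200 -> 69
    FD 10: (32.994,-0.216) -> (36.578,9.12) [heading=69, draw]
    LT 135: heading 69 -> 204
  ]
]
Final: pos=(36.578,9.12), heading=204, 6 segment(s) drawn

Segment endpoints: x in {0, 7.547, 15.533, 23.92, 28.768, 32.994, 36.578}, y in {-18.025, -12.579, -9.279, -6.561, -0.216, 0, 9.12}
xmin=0, ymin=-18.025, xmax=36.578, ymax=9.12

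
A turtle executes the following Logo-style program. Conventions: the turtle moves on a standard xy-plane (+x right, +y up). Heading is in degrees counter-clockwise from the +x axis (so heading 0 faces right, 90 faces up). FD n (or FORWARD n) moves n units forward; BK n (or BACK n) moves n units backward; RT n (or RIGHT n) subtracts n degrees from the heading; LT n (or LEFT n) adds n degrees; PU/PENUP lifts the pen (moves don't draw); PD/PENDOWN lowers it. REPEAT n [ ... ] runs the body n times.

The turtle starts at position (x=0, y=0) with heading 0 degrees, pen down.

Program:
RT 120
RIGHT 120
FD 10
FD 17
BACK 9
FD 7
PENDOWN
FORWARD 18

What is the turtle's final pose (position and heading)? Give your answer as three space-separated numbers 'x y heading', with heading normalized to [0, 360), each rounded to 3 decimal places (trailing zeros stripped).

Answer: -21.5 37.239 120

Derivation:
Executing turtle program step by step:
Start: pos=(0,0), heading=0, pen down
RT 120: heading 0 -> 240
RT 120: heading 240 -> 120
FD 10: (0,0) -> (-5,8.66) [heading=120, draw]
FD 17: (-5,8.66) -> (-13.5,23.383) [heading=120, draw]
BK 9: (-13.5,23.383) -> (-9,15.588) [heading=120, draw]
FD 7: (-9,15.588) -> (-12.5,21.651) [heading=120, draw]
PD: pen down
FD 18: (-12.5,21.651) -> (-21.5,37.239) [heading=120, draw]
Final: pos=(-21.5,37.239), heading=120, 5 segment(s) drawn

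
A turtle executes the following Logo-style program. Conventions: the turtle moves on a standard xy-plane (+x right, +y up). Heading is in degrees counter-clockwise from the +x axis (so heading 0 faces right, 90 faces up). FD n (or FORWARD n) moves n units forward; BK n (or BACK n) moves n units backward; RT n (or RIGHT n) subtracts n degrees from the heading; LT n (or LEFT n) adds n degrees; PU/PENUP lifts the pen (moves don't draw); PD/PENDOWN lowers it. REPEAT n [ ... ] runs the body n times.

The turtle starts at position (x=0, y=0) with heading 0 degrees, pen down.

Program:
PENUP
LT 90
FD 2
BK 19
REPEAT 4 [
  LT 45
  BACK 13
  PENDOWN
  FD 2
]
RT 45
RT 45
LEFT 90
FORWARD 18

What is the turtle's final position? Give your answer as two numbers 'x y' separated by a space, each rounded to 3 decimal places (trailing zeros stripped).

Answer: 26.556 -24

Derivation:
Executing turtle program step by step:
Start: pos=(0,0), heading=0, pen down
PU: pen up
LT 90: heading 0 -> 90
FD 2: (0,0) -> (0,2) [heading=90, move]
BK 19: (0,2) -> (0,-17) [heading=90, move]
REPEAT 4 [
  -- iteration 1/4 --
  LT 45: heading 90 -> 135
  BK 13: (0,-17) -> (9.192,-26.192) [heading=135, move]
  PD: pen down
  FD 2: (9.192,-26.192) -> (7.778,-24.778) [heading=135, draw]
  -- iteration 2/4 --
  LT 45: heading 135 -> 180
  BK 13: (7.778,-24.778) -> (20.778,-24.778) [heading=180, draw]
  PD: pen down
  FD 2: (20.778,-24.778) -> (18.778,-24.778) [heading=180, draw]
  -- iteration 3/4 --
  LT 45: heading 180 -> 225
  BK 13: (18.778,-24.778) -> (27.971,-15.586) [heading=225, draw]
  PD: pen down
  FD 2: (27.971,-15.586) -> (26.556,-17) [heading=225, draw]
  -- iteration 4/4 --
  LT 45: heading 225 -> 270
  BK 13: (26.556,-17) -> (26.556,-4) [heading=270, draw]
  PD: pen down
  FD 2: (26.556,-4) -> (26.556,-6) [heading=270, draw]
]
RT 45: heading 270 -> 225
RT 45: heading 225 -> 180
LT 90: heading 180 -> 270
FD 18: (26.556,-6) -> (26.556,-24) [heading=270, draw]
Final: pos=(26.556,-24), heading=270, 8 segment(s) drawn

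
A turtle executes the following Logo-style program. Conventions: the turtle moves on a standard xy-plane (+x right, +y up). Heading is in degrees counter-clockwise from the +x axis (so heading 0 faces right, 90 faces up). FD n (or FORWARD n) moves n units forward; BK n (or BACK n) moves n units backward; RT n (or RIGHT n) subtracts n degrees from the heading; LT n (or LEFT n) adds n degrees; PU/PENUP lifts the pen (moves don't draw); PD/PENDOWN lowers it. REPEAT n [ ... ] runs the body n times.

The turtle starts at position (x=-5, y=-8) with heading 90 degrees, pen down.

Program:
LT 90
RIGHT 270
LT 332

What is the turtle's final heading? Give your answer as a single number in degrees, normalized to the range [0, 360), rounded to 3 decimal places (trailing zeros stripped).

Executing turtle program step by step:
Start: pos=(-5,-8), heading=90, pen down
LT 90: heading 90 -> 180
RT 270: heading 180 -> 270
LT 332: heading 270 -> 242
Final: pos=(-5,-8), heading=242, 0 segment(s) drawn

Answer: 242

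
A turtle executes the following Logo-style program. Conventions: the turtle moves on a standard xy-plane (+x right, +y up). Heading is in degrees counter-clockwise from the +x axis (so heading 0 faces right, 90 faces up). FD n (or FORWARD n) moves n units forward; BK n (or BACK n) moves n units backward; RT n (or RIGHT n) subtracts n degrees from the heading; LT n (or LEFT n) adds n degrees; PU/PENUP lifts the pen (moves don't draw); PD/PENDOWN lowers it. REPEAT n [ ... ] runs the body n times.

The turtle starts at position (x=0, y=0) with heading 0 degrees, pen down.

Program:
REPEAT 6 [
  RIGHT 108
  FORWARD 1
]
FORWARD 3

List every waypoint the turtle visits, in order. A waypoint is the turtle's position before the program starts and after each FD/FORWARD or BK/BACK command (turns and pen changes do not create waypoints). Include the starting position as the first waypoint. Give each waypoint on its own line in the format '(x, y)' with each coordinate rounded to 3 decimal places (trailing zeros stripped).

Executing turtle program step by step:
Start: pos=(0,0), heading=0, pen down
REPEAT 6 [
  -- iteration 1/6 --
  RT 108: heading 0 -> 252
  FD 1: (0,0) -> (-0.309,-0.951) [heading=252, draw]
  -- iteration 2/6 --
  RT 108: heading 252 -> 144
  FD 1: (-0.309,-0.951) -> (-1.118,-0.363) [heading=144, draw]
  -- iteration 3/6 --
  RT 108: heading 144 -> 36
  FD 1: (-1.118,-0.363) -> (-0.309,0.225) [heading=36, draw]
  -- iteration 4/6 --
  RT 108: heading 36 -> 288
  FD 1: (-0.309,0.225) -> (0,-0.727) [heading=288, draw]
  -- iteration 5/6 --
  RT 108: heading 288 -> 180
  FD 1: (0,-0.727) -> (-1,-0.727) [heading=180, draw]
  -- iteration 6/6 --
  RT 108: heading 180 -> 72
  FD 1: (-1,-0.727) -> (-0.691,0.225) [heading=72, draw]
]
FD 3: (-0.691,0.225) -> (0.236,3.078) [heading=72, draw]
Final: pos=(0.236,3.078), heading=72, 7 segment(s) drawn
Waypoints (8 total):
(0, 0)
(-0.309, -0.951)
(-1.118, -0.363)
(-0.309, 0.225)
(0, -0.727)
(-1, -0.727)
(-0.691, 0.225)
(0.236, 3.078)

Answer: (0, 0)
(-0.309, -0.951)
(-1.118, -0.363)
(-0.309, 0.225)
(0, -0.727)
(-1, -0.727)
(-0.691, 0.225)
(0.236, 3.078)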